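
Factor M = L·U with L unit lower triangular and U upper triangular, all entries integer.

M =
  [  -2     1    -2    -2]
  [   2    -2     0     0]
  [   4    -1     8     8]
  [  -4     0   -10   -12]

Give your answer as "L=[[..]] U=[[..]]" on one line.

L=[[1,0,0,0],[-1,1,0,0],[-2,-1,1,0],[2,2,-1,1]] U=[[-2,1,-2,-2],[0,-1,-2,-2],[0,0,2,2],[0,0,0,-2]]

  r1 -= -1·r0 → [0,-1,-2,-2]
  r2 -= -2·r0 → [0,1,4,4]
  r3 -= 2·r0 → [0,-2,-6,-8]
  r2 -= -1·r1 → [0,0,2,2]
  r3 -= 2·r1 → [0,0,-2,-4]
  r3 -= -1·r2 → [0,0,0,-2]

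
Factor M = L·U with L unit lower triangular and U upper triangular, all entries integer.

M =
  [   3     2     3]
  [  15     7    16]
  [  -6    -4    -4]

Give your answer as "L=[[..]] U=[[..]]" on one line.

L=[[1,0,0],[5,1,0],[-2,0,1]] U=[[3,2,3],[0,-3,1],[0,0,2]]

  R1 -= 5·R0 → [0,-3,1]
  R2 -= -2·R0 → [0,0,2]
  R2 -= 0·R1 → [0,0,2]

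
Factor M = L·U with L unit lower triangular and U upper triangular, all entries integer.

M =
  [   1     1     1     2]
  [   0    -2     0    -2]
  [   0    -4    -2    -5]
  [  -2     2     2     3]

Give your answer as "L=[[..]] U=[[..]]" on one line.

  row1 -= 0·row0 → [0,-2,0,-2]
  row2 -= 0·row0 → [0,-4,-2,-5]
  row3 -= -2·row0 → [0,4,4,7]
  row2 -= 2·row1 → [0,0,-2,-1]
  row3 -= -2·row1 → [0,0,4,3]
  row3 -= -2·row2 → [0,0,0,1]

L=[[1,0,0,0],[0,1,0,0],[0,2,1,0],[-2,-2,-2,1]] U=[[1,1,1,2],[0,-2,0,-2],[0,0,-2,-1],[0,0,0,1]]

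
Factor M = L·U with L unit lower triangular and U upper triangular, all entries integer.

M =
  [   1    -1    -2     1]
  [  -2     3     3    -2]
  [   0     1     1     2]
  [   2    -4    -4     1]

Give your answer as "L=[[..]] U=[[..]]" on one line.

  r1 -= -2·r0 → [0,1,-1,0]
  r2 -= 0·r0 → [0,1,1,2]
  r3 -= 2·r0 → [0,-2,0,-1]
  r2 -= 1·r1 → [0,0,2,2]
  r3 -= -2·r1 → [0,0,-2,-1]
  r3 -= -1·r2 → [0,0,0,1]

L=[[1,0,0,0],[-2,1,0,0],[0,1,1,0],[2,-2,-1,1]] U=[[1,-1,-2,1],[0,1,-1,0],[0,0,2,2],[0,0,0,1]]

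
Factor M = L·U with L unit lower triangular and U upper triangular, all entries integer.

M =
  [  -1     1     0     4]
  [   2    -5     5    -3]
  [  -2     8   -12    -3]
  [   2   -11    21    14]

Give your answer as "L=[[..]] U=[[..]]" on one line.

L=[[1,0,0,0],[-2,1,0,0],[2,-2,1,0],[-2,3,-3,1]] U=[[-1,1,0,4],[0,-3,5,5],[0,0,-2,-1],[0,0,0,4]]

  row1 -= -2·row0 → [0,-3,5,5]
  row2 -= 2·row0 → [0,6,-12,-11]
  row3 -= -2·row0 → [0,-9,21,22]
  row2 -= -2·row1 → [0,0,-2,-1]
  row3 -= 3·row1 → [0,0,6,7]
  row3 -= -3·row2 → [0,0,0,4]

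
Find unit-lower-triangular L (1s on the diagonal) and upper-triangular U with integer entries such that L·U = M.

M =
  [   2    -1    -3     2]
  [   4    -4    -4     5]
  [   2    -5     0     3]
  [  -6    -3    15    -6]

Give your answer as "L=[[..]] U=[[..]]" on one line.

  r1 -= 2·r0 → [0,-2,2,1]
  r2 -= 1·r0 → [0,-4,3,1]
  r3 -= -3·r0 → [0,-6,6,0]
  r2 -= 2·r1 → [0,0,-1,-1]
  r3 -= 3·r1 → [0,0,0,-3]
  r3 -= 0·r2 → [0,0,0,-3]

L=[[1,0,0,0],[2,1,0,0],[1,2,1,0],[-3,3,0,1]] U=[[2,-1,-3,2],[0,-2,2,1],[0,0,-1,-1],[0,0,0,-3]]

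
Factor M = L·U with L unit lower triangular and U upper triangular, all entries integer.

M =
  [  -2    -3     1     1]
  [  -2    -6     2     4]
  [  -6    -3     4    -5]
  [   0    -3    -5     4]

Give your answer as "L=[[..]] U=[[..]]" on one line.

L=[[1,0,0,0],[1,1,0,0],[3,-2,1,0],[0,1,-2,1]] U=[[-2,-3,1,1],[0,-3,1,3],[0,0,3,-2],[0,0,0,-3]]

  row1 -= 1·row0 → [0,-3,1,3]
  row2 -= 3·row0 → [0,6,1,-8]
  row3 -= 0·row0 → [0,-3,-5,4]
  row2 -= -2·row1 → [0,0,3,-2]
  row3 -= 1·row1 → [0,0,-6,1]
  row3 -= -2·row2 → [0,0,0,-3]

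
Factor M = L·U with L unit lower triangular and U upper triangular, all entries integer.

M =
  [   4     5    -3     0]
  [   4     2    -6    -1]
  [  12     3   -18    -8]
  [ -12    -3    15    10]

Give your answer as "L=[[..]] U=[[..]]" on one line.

  r1 -= 1·r0 → [0,-3,-3,-1]
  r2 -= 3·r0 → [0,-12,-9,-8]
  r3 -= -3·r0 → [0,12,6,10]
  r2 -= 4·r1 → [0,0,3,-4]
  r3 -= -4·r1 → [0,0,-6,6]
  r3 -= -2·r2 → [0,0,0,-2]

L=[[1,0,0,0],[1,1,0,0],[3,4,1,0],[-3,-4,-2,1]] U=[[4,5,-3,0],[0,-3,-3,-1],[0,0,3,-4],[0,0,0,-2]]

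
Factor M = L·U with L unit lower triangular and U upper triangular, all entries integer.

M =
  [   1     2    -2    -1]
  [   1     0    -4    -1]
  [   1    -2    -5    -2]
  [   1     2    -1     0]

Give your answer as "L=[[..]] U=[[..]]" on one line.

  r1 -= 1·r0 → [0,-2,-2,0]
  r2 -= 1·r0 → [0,-4,-3,-1]
  r3 -= 1·r0 → [0,0,1,1]
  r2 -= 2·r1 → [0,0,1,-1]
  r3 -= 0·r1 → [0,0,1,1]
  r3 -= 1·r2 → [0,0,0,2]

L=[[1,0,0,0],[1,1,0,0],[1,2,1,0],[1,0,1,1]] U=[[1,2,-2,-1],[0,-2,-2,0],[0,0,1,-1],[0,0,0,2]]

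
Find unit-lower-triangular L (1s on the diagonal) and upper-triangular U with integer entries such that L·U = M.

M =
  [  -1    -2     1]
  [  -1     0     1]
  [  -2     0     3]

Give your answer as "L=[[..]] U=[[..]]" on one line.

  r1 -= 1·r0 → [0,2,0]
  r2 -= 2·r0 → [0,4,1]
  r2 -= 2·r1 → [0,0,1]

L=[[1,0,0],[1,1,0],[2,2,1]] U=[[-1,-2,1],[0,2,0],[0,0,1]]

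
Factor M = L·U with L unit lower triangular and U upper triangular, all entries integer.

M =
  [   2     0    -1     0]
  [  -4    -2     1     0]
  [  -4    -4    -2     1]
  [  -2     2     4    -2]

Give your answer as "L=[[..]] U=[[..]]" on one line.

  row1 -= -2·row0 → [0,-2,-1,0]
  row2 -= -2·row0 → [0,-4,-4,1]
  row3 -= -1·row0 → [0,2,3,-2]
  row2 -= 2·row1 → [0,0,-2,1]
  row3 -= -1·row1 → [0,0,2,-2]
  row3 -= -1·row2 → [0,0,0,-1]

L=[[1,0,0,0],[-2,1,0,0],[-2,2,1,0],[-1,-1,-1,1]] U=[[2,0,-1,0],[0,-2,-1,0],[0,0,-2,1],[0,0,0,-1]]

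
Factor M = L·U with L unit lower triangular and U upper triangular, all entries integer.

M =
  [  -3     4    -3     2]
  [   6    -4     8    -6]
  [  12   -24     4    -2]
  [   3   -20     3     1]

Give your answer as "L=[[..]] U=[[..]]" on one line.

L=[[1,0,0,0],[-2,1,0,0],[-4,-2,1,0],[-1,-4,-2,1]] U=[[-3,4,-3,2],[0,4,2,-2],[0,0,-4,2],[0,0,0,-1]]

  row1 -= -2·row0 → [0,4,2,-2]
  row2 -= -4·row0 → [0,-8,-8,6]
  row3 -= -1·row0 → [0,-16,0,3]
  row2 -= -2·row1 → [0,0,-4,2]
  row3 -= -4·row1 → [0,0,8,-5]
  row3 -= -2·row2 → [0,0,0,-1]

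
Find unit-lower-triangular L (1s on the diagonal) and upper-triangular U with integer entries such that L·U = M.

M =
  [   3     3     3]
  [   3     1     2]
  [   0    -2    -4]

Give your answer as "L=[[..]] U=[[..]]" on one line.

  row1 -= 1·row0 → [0,-2,-1]
  row2 -= 0·row0 → [0,-2,-4]
  row2 -= 1·row1 → [0,0,-3]

L=[[1,0,0],[1,1,0],[0,1,1]] U=[[3,3,3],[0,-2,-1],[0,0,-3]]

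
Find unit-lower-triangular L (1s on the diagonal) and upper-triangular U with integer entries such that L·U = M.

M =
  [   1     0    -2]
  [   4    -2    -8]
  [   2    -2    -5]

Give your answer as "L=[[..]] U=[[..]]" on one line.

  R1 -= 4·R0 → [0,-2,0]
  R2 -= 2·R0 → [0,-2,-1]
  R2 -= 1·R1 → [0,0,-1]

L=[[1,0,0],[4,1,0],[2,1,1]] U=[[1,0,-2],[0,-2,0],[0,0,-1]]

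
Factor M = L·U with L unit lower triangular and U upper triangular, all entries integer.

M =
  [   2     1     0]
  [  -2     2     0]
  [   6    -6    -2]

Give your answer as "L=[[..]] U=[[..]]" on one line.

L=[[1,0,0],[-1,1,0],[3,-3,1]] U=[[2,1,0],[0,3,0],[0,0,-2]]

  row1 -= -1·row0 → [0,3,0]
  row2 -= 3·row0 → [0,-9,-2]
  row2 -= -3·row1 → [0,0,-2]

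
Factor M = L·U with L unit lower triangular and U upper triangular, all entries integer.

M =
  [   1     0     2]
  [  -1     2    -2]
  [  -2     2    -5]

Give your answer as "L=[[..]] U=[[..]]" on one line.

L=[[1,0,0],[-1,1,0],[-2,1,1]] U=[[1,0,2],[0,2,0],[0,0,-1]]

  row1 -= -1·row0 → [0,2,0]
  row2 -= -2·row0 → [0,2,-1]
  row2 -= 1·row1 → [0,0,-1]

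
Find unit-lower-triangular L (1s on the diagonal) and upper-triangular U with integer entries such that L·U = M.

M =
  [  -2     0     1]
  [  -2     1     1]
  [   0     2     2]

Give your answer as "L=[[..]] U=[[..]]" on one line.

L=[[1,0,0],[1,1,0],[0,2,1]] U=[[-2,0,1],[0,1,0],[0,0,2]]

  row1 -= 1·row0 → [0,1,0]
  row2 -= 0·row0 → [0,2,2]
  row2 -= 2·row1 → [0,0,2]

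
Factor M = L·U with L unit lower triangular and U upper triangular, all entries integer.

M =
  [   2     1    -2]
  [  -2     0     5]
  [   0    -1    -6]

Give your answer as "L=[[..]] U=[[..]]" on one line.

L=[[1,0,0],[-1,1,0],[0,-1,1]] U=[[2,1,-2],[0,1,3],[0,0,-3]]

  r1 -= -1·r0 → [0,1,3]
  r2 -= 0·r0 → [0,-1,-6]
  r2 -= -1·r1 → [0,0,-3]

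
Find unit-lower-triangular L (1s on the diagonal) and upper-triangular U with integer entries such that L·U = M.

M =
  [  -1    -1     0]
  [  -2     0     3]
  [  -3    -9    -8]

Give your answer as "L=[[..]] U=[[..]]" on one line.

L=[[1,0,0],[2,1,0],[3,-3,1]] U=[[-1,-1,0],[0,2,3],[0,0,1]]

  row1 -= 2·row0 → [0,2,3]
  row2 -= 3·row0 → [0,-6,-8]
  row2 -= -3·row1 → [0,0,1]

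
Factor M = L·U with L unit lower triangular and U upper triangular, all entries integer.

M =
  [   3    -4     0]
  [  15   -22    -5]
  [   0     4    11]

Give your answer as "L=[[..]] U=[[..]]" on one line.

  row1 -= 5·row0 → [0,-2,-5]
  row2 -= 0·row0 → [0,4,11]
  row2 -= -2·row1 → [0,0,1]

L=[[1,0,0],[5,1,0],[0,-2,1]] U=[[3,-4,0],[0,-2,-5],[0,0,1]]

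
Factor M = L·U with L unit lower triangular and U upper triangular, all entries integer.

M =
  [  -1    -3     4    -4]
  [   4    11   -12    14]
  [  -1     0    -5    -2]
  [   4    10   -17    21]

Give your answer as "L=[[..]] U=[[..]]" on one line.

L=[[1,0,0,0],[-4,1,0,0],[1,-3,1,0],[-4,2,-3,1]] U=[[-1,-3,4,-4],[0,-1,4,-2],[0,0,3,-4],[0,0,0,-3]]

  R1 -= -4·R0 → [0,-1,4,-2]
  R2 -= 1·R0 → [0,3,-9,2]
  R3 -= -4·R0 → [0,-2,-1,5]
  R2 -= -3·R1 → [0,0,3,-4]
  R3 -= 2·R1 → [0,0,-9,9]
  R3 -= -3·R2 → [0,0,0,-3]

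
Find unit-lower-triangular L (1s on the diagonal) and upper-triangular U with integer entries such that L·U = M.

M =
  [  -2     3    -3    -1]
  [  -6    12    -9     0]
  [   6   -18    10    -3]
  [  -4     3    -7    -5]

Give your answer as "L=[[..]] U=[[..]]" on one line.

L=[[1,0,0,0],[3,1,0,0],[-3,-3,1,0],[2,-1,-1,1]] U=[[-2,3,-3,-1],[0,3,0,3],[0,0,1,3],[0,0,0,3]]

  R1 -= 3·R0 → [0,3,0,3]
  R2 -= -3·R0 → [0,-9,1,-6]
  R3 -= 2·R0 → [0,-3,-1,-3]
  R2 -= -3·R1 → [0,0,1,3]
  R3 -= -1·R1 → [0,0,-1,0]
  R3 -= -1·R2 → [0,0,0,3]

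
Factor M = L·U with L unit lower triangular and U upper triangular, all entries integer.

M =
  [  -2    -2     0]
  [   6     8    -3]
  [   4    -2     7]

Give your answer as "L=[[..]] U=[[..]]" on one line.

  row1 -= -3·row0 → [0,2,-3]
  row2 -= -2·row0 → [0,-6,7]
  row2 -= -3·row1 → [0,0,-2]

L=[[1,0,0],[-3,1,0],[-2,-3,1]] U=[[-2,-2,0],[0,2,-3],[0,0,-2]]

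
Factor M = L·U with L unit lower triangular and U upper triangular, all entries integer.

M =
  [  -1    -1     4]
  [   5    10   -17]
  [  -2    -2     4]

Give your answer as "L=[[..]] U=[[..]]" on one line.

  R1 -= -5·R0 → [0,5,3]
  R2 -= 2·R0 → [0,0,-4]
  R2 -= 0·R1 → [0,0,-4]

L=[[1,0,0],[-5,1,0],[2,0,1]] U=[[-1,-1,4],[0,5,3],[0,0,-4]]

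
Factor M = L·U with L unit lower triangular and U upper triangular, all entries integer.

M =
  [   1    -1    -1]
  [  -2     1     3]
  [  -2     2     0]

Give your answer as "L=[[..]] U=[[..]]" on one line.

L=[[1,0,0],[-2,1,0],[-2,0,1]] U=[[1,-1,-1],[0,-1,1],[0,0,-2]]

  R1 -= -2·R0 → [0,-1,1]
  R2 -= -2·R0 → [0,0,-2]
  R2 -= 0·R1 → [0,0,-2]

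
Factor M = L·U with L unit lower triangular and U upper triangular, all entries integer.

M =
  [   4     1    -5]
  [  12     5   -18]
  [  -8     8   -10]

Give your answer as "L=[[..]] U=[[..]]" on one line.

  row1 -= 3·row0 → [0,2,-3]
  row2 -= -2·row0 → [0,10,-20]
  row2 -= 5·row1 → [0,0,-5]

L=[[1,0,0],[3,1,0],[-2,5,1]] U=[[4,1,-5],[0,2,-3],[0,0,-5]]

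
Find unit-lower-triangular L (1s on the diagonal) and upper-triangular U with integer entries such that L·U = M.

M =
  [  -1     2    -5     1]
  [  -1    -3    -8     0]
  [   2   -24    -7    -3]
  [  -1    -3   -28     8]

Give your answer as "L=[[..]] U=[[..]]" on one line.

L=[[1,0,0,0],[1,1,0,0],[-2,4,1,0],[1,1,4,1]] U=[[-1,2,-5,1],[0,-5,-3,-1],[0,0,-5,3],[0,0,0,-4]]

  r1 -= 1·r0 → [0,-5,-3,-1]
  r2 -= -2·r0 → [0,-20,-17,-1]
  r3 -= 1·r0 → [0,-5,-23,7]
  r2 -= 4·r1 → [0,0,-5,3]
  r3 -= 1·r1 → [0,0,-20,8]
  r3 -= 4·r2 → [0,0,0,-4]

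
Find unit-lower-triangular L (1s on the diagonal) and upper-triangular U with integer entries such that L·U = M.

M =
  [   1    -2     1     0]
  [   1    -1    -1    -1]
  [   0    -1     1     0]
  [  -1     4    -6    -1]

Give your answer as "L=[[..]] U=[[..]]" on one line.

L=[[1,0,0,0],[1,1,0,0],[0,-1,1,0],[-1,2,1,1]] U=[[1,-2,1,0],[0,1,-2,-1],[0,0,-1,-1],[0,0,0,2]]

  r1 -= 1·r0 → [0,1,-2,-1]
  r2 -= 0·r0 → [0,-1,1,0]
  r3 -= -1·r0 → [0,2,-5,-1]
  r2 -= -1·r1 → [0,0,-1,-1]
  r3 -= 2·r1 → [0,0,-1,1]
  r3 -= 1·r2 → [0,0,0,2]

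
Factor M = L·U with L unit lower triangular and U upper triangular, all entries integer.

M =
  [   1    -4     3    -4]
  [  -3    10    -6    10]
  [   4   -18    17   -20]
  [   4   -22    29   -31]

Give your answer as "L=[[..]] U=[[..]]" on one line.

  r1 -= -3·r0 → [0,-2,3,-2]
  r2 -= 4·r0 → [0,-2,5,-4]
  r3 -= 4·r0 → [0,-6,17,-15]
  r2 -= 1·r1 → [0,0,2,-2]
  r3 -= 3·r1 → [0,0,8,-9]
  r3 -= 4·r2 → [0,0,0,-1]

L=[[1,0,0,0],[-3,1,0,0],[4,1,1,0],[4,3,4,1]] U=[[1,-4,3,-4],[0,-2,3,-2],[0,0,2,-2],[0,0,0,-1]]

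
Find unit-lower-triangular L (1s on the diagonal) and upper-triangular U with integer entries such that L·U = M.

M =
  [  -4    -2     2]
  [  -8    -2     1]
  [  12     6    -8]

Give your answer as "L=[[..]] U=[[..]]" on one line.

L=[[1,0,0],[2,1,0],[-3,0,1]] U=[[-4,-2,2],[0,2,-3],[0,0,-2]]

  row1 -= 2·row0 → [0,2,-3]
  row2 -= -3·row0 → [0,0,-2]
  row2 -= 0·row1 → [0,0,-2]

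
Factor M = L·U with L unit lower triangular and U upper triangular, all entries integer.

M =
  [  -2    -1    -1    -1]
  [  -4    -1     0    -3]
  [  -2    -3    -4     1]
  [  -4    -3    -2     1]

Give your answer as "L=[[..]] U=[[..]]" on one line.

L=[[1,0,0,0],[2,1,0,0],[1,-2,1,0],[2,-1,2,1]] U=[[-2,-1,-1,-1],[0,1,2,-1],[0,0,1,0],[0,0,0,2]]

  row1 -= 2·row0 → [0,1,2,-1]
  row2 -= 1·row0 → [0,-2,-3,2]
  row3 -= 2·row0 → [0,-1,0,3]
  row2 -= -2·row1 → [0,0,1,0]
  row3 -= -1·row1 → [0,0,2,2]
  row3 -= 2·row2 → [0,0,0,2]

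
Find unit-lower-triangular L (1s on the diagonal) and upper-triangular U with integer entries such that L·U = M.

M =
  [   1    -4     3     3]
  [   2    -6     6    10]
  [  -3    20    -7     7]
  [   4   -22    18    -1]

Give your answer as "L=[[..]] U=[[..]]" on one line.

  row1 -= 2·row0 → [0,2,0,4]
  row2 -= -3·row0 → [0,8,2,16]
  row3 -= 4·row0 → [0,-6,6,-13]
  row2 -= 4·row1 → [0,0,2,0]
  row3 -= -3·row1 → [0,0,6,-1]
  row3 -= 3·row2 → [0,0,0,-1]

L=[[1,0,0,0],[2,1,0,0],[-3,4,1,0],[4,-3,3,1]] U=[[1,-4,3,3],[0,2,0,4],[0,0,2,0],[0,0,0,-1]]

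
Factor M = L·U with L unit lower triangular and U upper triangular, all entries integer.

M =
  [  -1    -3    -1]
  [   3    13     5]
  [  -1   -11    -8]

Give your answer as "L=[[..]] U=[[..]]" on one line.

L=[[1,0,0],[-3,1,0],[1,-2,1]] U=[[-1,-3,-1],[0,4,2],[0,0,-3]]

  r1 -= -3·r0 → [0,4,2]
  r2 -= 1·r0 → [0,-8,-7]
  r2 -= -2·r1 → [0,0,-3]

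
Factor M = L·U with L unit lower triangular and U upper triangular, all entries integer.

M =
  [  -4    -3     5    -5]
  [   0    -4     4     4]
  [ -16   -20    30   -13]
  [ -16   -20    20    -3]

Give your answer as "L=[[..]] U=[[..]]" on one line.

L=[[1,0,0,0],[0,1,0,0],[4,2,1,0],[4,2,-4,1]] U=[[-4,-3,5,-5],[0,-4,4,4],[0,0,2,-1],[0,0,0,5]]

  row1 -= 0·row0 → [0,-4,4,4]
  row2 -= 4·row0 → [0,-8,10,7]
  row3 -= 4·row0 → [0,-8,0,17]
  row2 -= 2·row1 → [0,0,2,-1]
  row3 -= 2·row1 → [0,0,-8,9]
  row3 -= -4·row2 → [0,0,0,5]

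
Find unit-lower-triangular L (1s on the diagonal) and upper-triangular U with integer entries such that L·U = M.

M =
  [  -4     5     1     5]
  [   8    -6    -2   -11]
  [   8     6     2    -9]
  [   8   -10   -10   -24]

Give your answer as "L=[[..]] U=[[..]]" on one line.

  r1 -= -2·r0 → [0,4,0,-1]
  r2 -= -2·r0 → [0,16,4,1]
  r3 -= -2·r0 → [0,0,-8,-14]
  r2 -= 4·r1 → [0,0,4,5]
  r3 -= 0·r1 → [0,0,-8,-14]
  r3 -= -2·r2 → [0,0,0,-4]

L=[[1,0,0,0],[-2,1,0,0],[-2,4,1,0],[-2,0,-2,1]] U=[[-4,5,1,5],[0,4,0,-1],[0,0,4,5],[0,0,0,-4]]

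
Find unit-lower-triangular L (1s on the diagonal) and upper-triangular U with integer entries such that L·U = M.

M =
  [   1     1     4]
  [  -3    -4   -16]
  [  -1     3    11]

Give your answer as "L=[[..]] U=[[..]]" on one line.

  r1 -= -3·r0 → [0,-1,-4]
  r2 -= -1·r0 → [0,4,15]
  r2 -= -4·r1 → [0,0,-1]

L=[[1,0,0],[-3,1,0],[-1,-4,1]] U=[[1,1,4],[0,-1,-4],[0,0,-1]]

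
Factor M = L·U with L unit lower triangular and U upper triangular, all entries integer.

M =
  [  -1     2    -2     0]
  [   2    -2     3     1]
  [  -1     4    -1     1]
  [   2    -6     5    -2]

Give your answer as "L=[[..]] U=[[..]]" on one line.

  row1 -= -2·row0 → [0,2,-1,1]
  row2 -= 1·row0 → [0,2,1,1]
  row3 -= -2·row0 → [0,-2,1,-2]
  row2 -= 1·row1 → [0,0,2,0]
  row3 -= -1·row1 → [0,0,0,-1]
  row3 -= 0·row2 → [0,0,0,-1]

L=[[1,0,0,0],[-2,1,0,0],[1,1,1,0],[-2,-1,0,1]] U=[[-1,2,-2,0],[0,2,-1,1],[0,0,2,0],[0,0,0,-1]]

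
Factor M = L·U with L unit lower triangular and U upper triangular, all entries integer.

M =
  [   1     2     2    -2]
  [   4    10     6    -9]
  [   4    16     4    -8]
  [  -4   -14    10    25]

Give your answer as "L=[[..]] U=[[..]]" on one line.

L=[[1,0,0,0],[4,1,0,0],[4,4,1,0],[-4,-3,3,1]] U=[[1,2,2,-2],[0,2,-2,-1],[0,0,4,4],[0,0,0,2]]

  r1 -= 4·r0 → [0,2,-2,-1]
  r2 -= 4·r0 → [0,8,-4,0]
  r3 -= -4·r0 → [0,-6,18,17]
  r2 -= 4·r1 → [0,0,4,4]
  r3 -= -3·r1 → [0,0,12,14]
  r3 -= 3·r2 → [0,0,0,2]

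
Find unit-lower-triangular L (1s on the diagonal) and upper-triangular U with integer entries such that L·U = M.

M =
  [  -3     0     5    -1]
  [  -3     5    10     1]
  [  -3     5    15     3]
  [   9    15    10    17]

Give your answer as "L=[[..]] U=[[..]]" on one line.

L=[[1,0,0,0],[1,1,0,0],[1,1,1,0],[-3,3,2,1]] U=[[-3,0,5,-1],[0,5,5,2],[0,0,5,2],[0,0,0,4]]

  r1 -= 1·r0 → [0,5,5,2]
  r2 -= 1·r0 → [0,5,10,4]
  r3 -= -3·r0 → [0,15,25,14]
  r2 -= 1·r1 → [0,0,5,2]
  r3 -= 3·r1 → [0,0,10,8]
  r3 -= 2·r2 → [0,0,0,4]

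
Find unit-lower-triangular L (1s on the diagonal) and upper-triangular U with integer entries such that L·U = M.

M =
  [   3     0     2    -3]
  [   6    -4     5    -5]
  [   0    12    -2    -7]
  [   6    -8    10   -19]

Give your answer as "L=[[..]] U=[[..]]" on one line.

  R1 -= 2·R0 → [0,-4,1,1]
  R2 -= 0·R0 → [0,12,-2,-7]
  R3 -= 2·R0 → [0,-8,6,-13]
  R2 -= -3·R1 → [0,0,1,-4]
  R3 -= 2·R1 → [0,0,4,-15]
  R3 -= 4·R2 → [0,0,0,1]

L=[[1,0,0,0],[2,1,0,0],[0,-3,1,0],[2,2,4,1]] U=[[3,0,2,-3],[0,-4,1,1],[0,0,1,-4],[0,0,0,1]]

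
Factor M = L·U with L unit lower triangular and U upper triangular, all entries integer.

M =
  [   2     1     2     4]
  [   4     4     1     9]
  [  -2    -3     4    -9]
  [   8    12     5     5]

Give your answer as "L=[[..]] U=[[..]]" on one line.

  r1 -= 2·r0 → [0,2,-3,1]
  r2 -= -1·r0 → [0,-2,6,-5]
  r3 -= 4·r0 → [0,8,-3,-11]
  r2 -= -1·r1 → [0,0,3,-4]
  r3 -= 4·r1 → [0,0,9,-15]
  r3 -= 3·r2 → [0,0,0,-3]

L=[[1,0,0,0],[2,1,0,0],[-1,-1,1,0],[4,4,3,1]] U=[[2,1,2,4],[0,2,-3,1],[0,0,3,-4],[0,0,0,-3]]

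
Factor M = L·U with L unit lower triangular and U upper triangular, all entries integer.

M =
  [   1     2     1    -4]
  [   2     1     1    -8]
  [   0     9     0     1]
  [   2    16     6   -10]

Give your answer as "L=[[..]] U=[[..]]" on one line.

  R1 -= 2·R0 → [0,-3,-1,0]
  R2 -= 0·R0 → [0,9,0,1]
  R3 -= 2·R0 → [0,12,4,-2]
  R2 -= -3·R1 → [0,0,-3,1]
  R3 -= -4·R1 → [0,0,0,-2]
  R3 -= 0·R2 → [0,0,0,-2]

L=[[1,0,0,0],[2,1,0,0],[0,-3,1,0],[2,-4,0,1]] U=[[1,2,1,-4],[0,-3,-1,0],[0,0,-3,1],[0,0,0,-2]]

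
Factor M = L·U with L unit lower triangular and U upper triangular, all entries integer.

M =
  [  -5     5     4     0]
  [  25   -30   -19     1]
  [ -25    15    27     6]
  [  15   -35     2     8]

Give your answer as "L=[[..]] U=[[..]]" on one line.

L=[[1,0,0,0],[-5,1,0,0],[5,2,1,0],[-3,4,2,1]] U=[[-5,5,4,0],[0,-5,1,1],[0,0,5,4],[0,0,0,-4]]

  row1 -= -5·row0 → [0,-5,1,1]
  row2 -= 5·row0 → [0,-10,7,6]
  row3 -= -3·row0 → [0,-20,14,8]
  row2 -= 2·row1 → [0,0,5,4]
  row3 -= 4·row1 → [0,0,10,4]
  row3 -= 2·row2 → [0,0,0,-4]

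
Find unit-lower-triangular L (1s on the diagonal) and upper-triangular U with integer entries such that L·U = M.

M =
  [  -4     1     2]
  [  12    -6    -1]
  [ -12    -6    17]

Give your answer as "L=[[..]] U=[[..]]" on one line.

  row1 -= -3·row0 → [0,-3,5]
  row2 -= 3·row0 → [0,-9,11]
  row2 -= 3·row1 → [0,0,-4]

L=[[1,0,0],[-3,1,0],[3,3,1]] U=[[-4,1,2],[0,-3,5],[0,0,-4]]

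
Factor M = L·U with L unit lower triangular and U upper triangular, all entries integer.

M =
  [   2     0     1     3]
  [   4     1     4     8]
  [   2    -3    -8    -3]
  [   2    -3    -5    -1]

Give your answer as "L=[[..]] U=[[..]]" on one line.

L=[[1,0,0,0],[2,1,0,0],[1,-3,1,0],[1,-3,0,1]] U=[[2,0,1,3],[0,1,2,2],[0,0,-3,0],[0,0,0,2]]

  row1 -= 2·row0 → [0,1,2,2]
  row2 -= 1·row0 → [0,-3,-9,-6]
  row3 -= 1·row0 → [0,-3,-6,-4]
  row2 -= -3·row1 → [0,0,-3,0]
  row3 -= -3·row1 → [0,0,0,2]
  row3 -= 0·row2 → [0,0,0,2]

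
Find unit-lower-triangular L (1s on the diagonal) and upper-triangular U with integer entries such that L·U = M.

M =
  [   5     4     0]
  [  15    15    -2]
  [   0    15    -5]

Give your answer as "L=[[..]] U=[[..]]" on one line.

L=[[1,0,0],[3,1,0],[0,5,1]] U=[[5,4,0],[0,3,-2],[0,0,5]]

  R1 -= 3·R0 → [0,3,-2]
  R2 -= 0·R0 → [0,15,-5]
  R2 -= 5·R1 → [0,0,5]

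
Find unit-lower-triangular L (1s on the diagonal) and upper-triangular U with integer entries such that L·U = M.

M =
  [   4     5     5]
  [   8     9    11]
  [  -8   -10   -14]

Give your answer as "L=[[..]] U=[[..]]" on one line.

  row1 -= 2·row0 → [0,-1,1]
  row2 -= -2·row0 → [0,0,-4]
  row2 -= 0·row1 → [0,0,-4]

L=[[1,0,0],[2,1,0],[-2,0,1]] U=[[4,5,5],[0,-1,1],[0,0,-4]]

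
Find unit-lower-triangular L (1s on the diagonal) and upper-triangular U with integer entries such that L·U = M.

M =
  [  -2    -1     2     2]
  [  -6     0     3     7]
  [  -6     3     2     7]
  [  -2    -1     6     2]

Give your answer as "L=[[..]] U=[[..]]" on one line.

  R1 -= 3·R0 → [0,3,-3,1]
  R2 -= 3·R0 → [0,6,-4,1]
  R3 -= 1·R0 → [0,0,4,0]
  R2 -= 2·R1 → [0,0,2,-1]
  R3 -= 0·R1 → [0,0,4,0]
  R3 -= 2·R2 → [0,0,0,2]

L=[[1,0,0,0],[3,1,0,0],[3,2,1,0],[1,0,2,1]] U=[[-2,-1,2,2],[0,3,-3,1],[0,0,2,-1],[0,0,0,2]]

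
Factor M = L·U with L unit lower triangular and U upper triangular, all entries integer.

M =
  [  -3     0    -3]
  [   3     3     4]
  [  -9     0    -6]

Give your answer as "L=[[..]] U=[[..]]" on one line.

  R1 -= -1·R0 → [0,3,1]
  R2 -= 3·R0 → [0,0,3]
  R2 -= 0·R1 → [0,0,3]

L=[[1,0,0],[-1,1,0],[3,0,1]] U=[[-3,0,-3],[0,3,1],[0,0,3]]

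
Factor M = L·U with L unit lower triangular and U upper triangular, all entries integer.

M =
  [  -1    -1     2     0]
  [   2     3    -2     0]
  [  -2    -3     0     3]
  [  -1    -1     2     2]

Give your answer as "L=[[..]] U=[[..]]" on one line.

L=[[1,0,0,0],[-2,1,0,0],[2,-1,1,0],[1,0,0,1]] U=[[-1,-1,2,0],[0,1,2,0],[0,0,-2,3],[0,0,0,2]]

  row1 -= -2·row0 → [0,1,2,0]
  row2 -= 2·row0 → [0,-1,-4,3]
  row3 -= 1·row0 → [0,0,0,2]
  row2 -= -1·row1 → [0,0,-2,3]
  row3 -= 0·row1 → [0,0,0,2]
  row3 -= 0·row2 → [0,0,0,2]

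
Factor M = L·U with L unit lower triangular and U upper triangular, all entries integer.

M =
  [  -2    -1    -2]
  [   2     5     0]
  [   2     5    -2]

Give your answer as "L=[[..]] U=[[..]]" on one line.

L=[[1,0,0],[-1,1,0],[-1,1,1]] U=[[-2,-1,-2],[0,4,-2],[0,0,-2]]

  R1 -= -1·R0 → [0,4,-2]
  R2 -= -1·R0 → [0,4,-4]
  R2 -= 1·R1 → [0,0,-2]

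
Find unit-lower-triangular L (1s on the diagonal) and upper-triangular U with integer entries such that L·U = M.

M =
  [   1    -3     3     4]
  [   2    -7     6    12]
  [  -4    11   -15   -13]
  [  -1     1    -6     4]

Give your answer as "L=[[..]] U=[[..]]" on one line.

  R1 -= 2·R0 → [0,-1,0,4]
  R2 -= -4·R0 → [0,-1,-3,3]
  R3 -= -1·R0 → [0,-2,-3,8]
  R2 -= 1·R1 → [0,0,-3,-1]
  R3 -= 2·R1 → [0,0,-3,0]
  R3 -= 1·R2 → [0,0,0,1]

L=[[1,0,0,0],[2,1,0,0],[-4,1,1,0],[-1,2,1,1]] U=[[1,-3,3,4],[0,-1,0,4],[0,0,-3,-1],[0,0,0,1]]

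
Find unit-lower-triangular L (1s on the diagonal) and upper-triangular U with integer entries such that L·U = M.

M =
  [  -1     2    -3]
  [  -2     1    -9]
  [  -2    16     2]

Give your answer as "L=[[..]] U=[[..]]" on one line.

L=[[1,0,0],[2,1,0],[2,-4,1]] U=[[-1,2,-3],[0,-3,-3],[0,0,-4]]

  r1 -= 2·r0 → [0,-3,-3]
  r2 -= 2·r0 → [0,12,8]
  r2 -= -4·r1 → [0,0,-4]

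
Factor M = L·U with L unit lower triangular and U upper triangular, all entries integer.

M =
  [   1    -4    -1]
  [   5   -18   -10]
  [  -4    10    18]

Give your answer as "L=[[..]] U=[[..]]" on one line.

L=[[1,0,0],[5,1,0],[-4,-3,1]] U=[[1,-4,-1],[0,2,-5],[0,0,-1]]

  R1 -= 5·R0 → [0,2,-5]
  R2 -= -4·R0 → [0,-6,14]
  R2 -= -3·R1 → [0,0,-1]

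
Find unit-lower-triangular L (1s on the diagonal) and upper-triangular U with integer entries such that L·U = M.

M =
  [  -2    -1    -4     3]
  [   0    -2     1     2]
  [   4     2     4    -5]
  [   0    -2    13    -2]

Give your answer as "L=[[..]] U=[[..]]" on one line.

L=[[1,0,0,0],[0,1,0,0],[-2,0,1,0],[0,1,-3,1]] U=[[-2,-1,-4,3],[0,-2,1,2],[0,0,-4,1],[0,0,0,-1]]

  r1 -= 0·r0 → [0,-2,1,2]
  r2 -= -2·r0 → [0,0,-4,1]
  r3 -= 0·r0 → [0,-2,13,-2]
  r2 -= 0·r1 → [0,0,-4,1]
  r3 -= 1·r1 → [0,0,12,-4]
  r3 -= -3·r2 → [0,0,0,-1]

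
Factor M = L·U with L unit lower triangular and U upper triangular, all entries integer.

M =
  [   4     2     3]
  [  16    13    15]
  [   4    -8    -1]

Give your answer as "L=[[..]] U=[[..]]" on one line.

  row1 -= 4·row0 → [0,5,3]
  row2 -= 1·row0 → [0,-10,-4]
  row2 -= -2·row1 → [0,0,2]

L=[[1,0,0],[4,1,0],[1,-2,1]] U=[[4,2,3],[0,5,3],[0,0,2]]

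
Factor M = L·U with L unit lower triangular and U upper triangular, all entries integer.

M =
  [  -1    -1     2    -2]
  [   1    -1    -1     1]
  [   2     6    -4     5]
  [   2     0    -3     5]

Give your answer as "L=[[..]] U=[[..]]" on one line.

L=[[1,0,0,0],[-1,1,0,0],[-2,-2,1,0],[-2,1,0,1]] U=[[-1,-1,2,-2],[0,-2,1,-1],[0,0,2,-1],[0,0,0,2]]

  row1 -= -1·row0 → [0,-2,1,-1]
  row2 -= -2·row0 → [0,4,0,1]
  row3 -= -2·row0 → [0,-2,1,1]
  row2 -= -2·row1 → [0,0,2,-1]
  row3 -= 1·row1 → [0,0,0,2]
  row3 -= 0·row2 → [0,0,0,2]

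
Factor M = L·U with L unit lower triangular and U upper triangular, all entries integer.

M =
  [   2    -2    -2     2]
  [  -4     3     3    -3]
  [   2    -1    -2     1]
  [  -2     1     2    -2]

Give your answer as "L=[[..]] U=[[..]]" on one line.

L=[[1,0,0,0],[-2,1,0,0],[1,-1,1,0],[-1,1,-1,1]] U=[[2,-2,-2,2],[0,-1,-1,1],[0,0,-1,0],[0,0,0,-1]]

  r1 -= -2·r0 → [0,-1,-1,1]
  r2 -= 1·r0 → [0,1,0,-1]
  r3 -= -1·r0 → [0,-1,0,0]
  r2 -= -1·r1 → [0,0,-1,0]
  r3 -= 1·r1 → [0,0,1,-1]
  r3 -= -1·r2 → [0,0,0,-1]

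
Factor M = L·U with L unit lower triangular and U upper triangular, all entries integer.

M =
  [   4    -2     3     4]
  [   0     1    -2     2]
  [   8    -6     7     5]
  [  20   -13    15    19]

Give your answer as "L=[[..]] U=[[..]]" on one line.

  R1 -= 0·R0 → [0,1,-2,2]
  R2 -= 2·R0 → [0,-2,1,-3]
  R3 -= 5·R0 → [0,-3,0,-1]
  R2 -= -2·R1 → [0,0,-3,1]
  R3 -= -3·R1 → [0,0,-6,5]
  R3 -= 2·R2 → [0,0,0,3]

L=[[1,0,0,0],[0,1,0,0],[2,-2,1,0],[5,-3,2,1]] U=[[4,-2,3,4],[0,1,-2,2],[0,0,-3,1],[0,0,0,3]]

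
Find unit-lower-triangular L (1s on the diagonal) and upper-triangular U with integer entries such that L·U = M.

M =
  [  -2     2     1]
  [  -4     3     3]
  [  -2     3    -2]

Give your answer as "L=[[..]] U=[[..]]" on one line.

L=[[1,0,0],[2,1,0],[1,-1,1]] U=[[-2,2,1],[0,-1,1],[0,0,-2]]

  R1 -= 2·R0 → [0,-1,1]
  R2 -= 1·R0 → [0,1,-3]
  R2 -= -1·R1 → [0,0,-2]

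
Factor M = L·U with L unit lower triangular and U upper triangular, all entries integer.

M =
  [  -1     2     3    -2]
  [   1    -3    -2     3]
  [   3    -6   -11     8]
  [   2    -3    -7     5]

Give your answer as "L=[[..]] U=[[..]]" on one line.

L=[[1,0,0,0],[-1,1,0,0],[-3,0,1,0],[-2,-1,0,1]] U=[[-1,2,3,-2],[0,-1,1,1],[0,0,-2,2],[0,0,0,2]]

  r1 -= -1·r0 → [0,-1,1,1]
  r2 -= -3·r0 → [0,0,-2,2]
  r3 -= -2·r0 → [0,1,-1,1]
  r2 -= 0·r1 → [0,0,-2,2]
  r3 -= -1·r1 → [0,0,0,2]
  r3 -= 0·r2 → [0,0,0,2]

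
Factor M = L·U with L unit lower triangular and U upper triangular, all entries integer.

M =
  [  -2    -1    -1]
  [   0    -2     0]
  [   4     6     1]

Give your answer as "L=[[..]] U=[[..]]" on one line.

  row1 -= 0·row0 → [0,-2,0]
  row2 -= -2·row0 → [0,4,-1]
  row2 -= -2·row1 → [0,0,-1]

L=[[1,0,0],[0,1,0],[-2,-2,1]] U=[[-2,-1,-1],[0,-2,0],[0,0,-1]]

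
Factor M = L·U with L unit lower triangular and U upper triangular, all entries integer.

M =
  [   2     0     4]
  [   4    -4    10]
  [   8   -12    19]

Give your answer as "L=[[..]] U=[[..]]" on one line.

L=[[1,0,0],[2,1,0],[4,3,1]] U=[[2,0,4],[0,-4,2],[0,0,-3]]

  row1 -= 2·row0 → [0,-4,2]
  row2 -= 4·row0 → [0,-12,3]
  row2 -= 3·row1 → [0,0,-3]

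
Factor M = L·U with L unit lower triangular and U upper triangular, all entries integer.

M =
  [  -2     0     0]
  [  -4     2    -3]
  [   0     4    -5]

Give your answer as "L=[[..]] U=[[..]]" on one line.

L=[[1,0,0],[2,1,0],[0,2,1]] U=[[-2,0,0],[0,2,-3],[0,0,1]]

  r1 -= 2·r0 → [0,2,-3]
  r2 -= 0·r0 → [0,4,-5]
  r2 -= 2·r1 → [0,0,1]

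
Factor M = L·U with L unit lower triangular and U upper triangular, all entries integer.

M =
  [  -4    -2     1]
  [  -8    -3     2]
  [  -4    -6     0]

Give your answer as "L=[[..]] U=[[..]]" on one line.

L=[[1,0,0],[2,1,0],[1,-4,1]] U=[[-4,-2,1],[0,1,0],[0,0,-1]]

  row1 -= 2·row0 → [0,1,0]
  row2 -= 1·row0 → [0,-4,-1]
  row2 -= -4·row1 → [0,0,-1]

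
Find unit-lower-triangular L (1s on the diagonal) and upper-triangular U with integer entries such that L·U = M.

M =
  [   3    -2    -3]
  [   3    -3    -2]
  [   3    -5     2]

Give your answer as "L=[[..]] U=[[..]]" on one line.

L=[[1,0,0],[1,1,0],[1,3,1]] U=[[3,-2,-3],[0,-1,1],[0,0,2]]

  row1 -= 1·row0 → [0,-1,1]
  row2 -= 1·row0 → [0,-3,5]
  row2 -= 3·row1 → [0,0,2]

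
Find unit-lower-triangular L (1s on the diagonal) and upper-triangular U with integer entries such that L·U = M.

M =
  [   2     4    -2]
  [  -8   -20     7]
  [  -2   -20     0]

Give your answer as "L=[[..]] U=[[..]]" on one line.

  row1 -= -4·row0 → [0,-4,-1]
  row2 -= -1·row0 → [0,-16,-2]
  row2 -= 4·row1 → [0,0,2]

L=[[1,0,0],[-4,1,0],[-1,4,1]] U=[[2,4,-2],[0,-4,-1],[0,0,2]]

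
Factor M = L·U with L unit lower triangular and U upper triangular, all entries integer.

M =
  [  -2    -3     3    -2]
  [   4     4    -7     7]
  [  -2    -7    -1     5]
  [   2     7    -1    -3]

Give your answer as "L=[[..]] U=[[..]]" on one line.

  row1 -= -2·row0 → [0,-2,-1,3]
  row2 -= 1·row0 → [0,-4,-4,7]
  row3 -= -1·row0 → [0,4,2,-5]
  row2 -= 2·row1 → [0,0,-2,1]
  row3 -= -2·row1 → [0,0,0,1]
  row3 -= 0·row2 → [0,0,0,1]

L=[[1,0,0,0],[-2,1,0,0],[1,2,1,0],[-1,-2,0,1]] U=[[-2,-3,3,-2],[0,-2,-1,3],[0,0,-2,1],[0,0,0,1]]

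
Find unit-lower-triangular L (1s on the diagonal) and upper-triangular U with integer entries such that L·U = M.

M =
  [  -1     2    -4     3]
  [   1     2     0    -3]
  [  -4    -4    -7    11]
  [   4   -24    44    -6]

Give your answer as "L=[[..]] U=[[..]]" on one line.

L=[[1,0,0,0],[-1,1,0,0],[4,-3,1,0],[-4,-4,-4,1]] U=[[-1,2,-4,3],[0,4,-4,0],[0,0,-3,-1],[0,0,0,2]]

  R1 -= -1·R0 → [0,4,-4,0]
  R2 -= 4·R0 → [0,-12,9,-1]
  R3 -= -4·R0 → [0,-16,28,6]
  R2 -= -3·R1 → [0,0,-3,-1]
  R3 -= -4·R1 → [0,0,12,6]
  R3 -= -4·R2 → [0,0,0,2]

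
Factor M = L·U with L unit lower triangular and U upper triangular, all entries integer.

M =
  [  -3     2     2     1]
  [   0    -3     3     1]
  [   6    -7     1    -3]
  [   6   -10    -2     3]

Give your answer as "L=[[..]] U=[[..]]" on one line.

L=[[1,0,0,0],[0,1,0,0],[-2,1,1,0],[-2,2,-2,1]] U=[[-3,2,2,1],[0,-3,3,1],[0,0,2,-2],[0,0,0,-1]]

  r1 -= 0·r0 → [0,-3,3,1]
  r2 -= -2·r0 → [0,-3,5,-1]
  r3 -= -2·r0 → [0,-6,2,5]
  r2 -= 1·r1 → [0,0,2,-2]
  r3 -= 2·r1 → [0,0,-4,3]
  r3 -= -2·r2 → [0,0,0,-1]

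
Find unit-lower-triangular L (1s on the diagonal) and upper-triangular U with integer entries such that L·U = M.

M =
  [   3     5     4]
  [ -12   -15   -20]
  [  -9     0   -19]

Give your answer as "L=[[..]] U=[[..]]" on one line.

L=[[1,0,0],[-4,1,0],[-3,3,1]] U=[[3,5,4],[0,5,-4],[0,0,5]]

  r1 -= -4·r0 → [0,5,-4]
  r2 -= -3·r0 → [0,15,-7]
  r2 -= 3·r1 → [0,0,5]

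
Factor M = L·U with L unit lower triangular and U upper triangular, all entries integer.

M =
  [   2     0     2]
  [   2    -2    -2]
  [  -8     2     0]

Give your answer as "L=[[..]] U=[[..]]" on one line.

  R1 -= 1·R0 → [0,-2,-4]
  R2 -= -4·R0 → [0,2,8]
  R2 -= -1·R1 → [0,0,4]

L=[[1,0,0],[1,1,0],[-4,-1,1]] U=[[2,0,2],[0,-2,-4],[0,0,4]]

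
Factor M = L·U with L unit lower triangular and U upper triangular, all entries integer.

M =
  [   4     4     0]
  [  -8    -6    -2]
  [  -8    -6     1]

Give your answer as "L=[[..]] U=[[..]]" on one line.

  r1 -= -2·r0 → [0,2,-2]
  r2 -= -2·r0 → [0,2,1]
  r2 -= 1·r1 → [0,0,3]

L=[[1,0,0],[-2,1,0],[-2,1,1]] U=[[4,4,0],[0,2,-2],[0,0,3]]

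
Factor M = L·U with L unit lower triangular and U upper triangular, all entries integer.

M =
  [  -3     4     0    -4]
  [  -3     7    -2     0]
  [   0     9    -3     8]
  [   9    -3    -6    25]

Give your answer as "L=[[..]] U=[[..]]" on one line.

L=[[1,0,0,0],[1,1,0,0],[0,3,1,0],[-3,3,0,1]] U=[[-3,4,0,-4],[0,3,-2,4],[0,0,3,-4],[0,0,0,1]]

  row1 -= 1·row0 → [0,3,-2,4]
  row2 -= 0·row0 → [0,9,-3,8]
  row3 -= -3·row0 → [0,9,-6,13]
  row2 -= 3·row1 → [0,0,3,-4]
  row3 -= 3·row1 → [0,0,0,1]
  row3 -= 0·row2 → [0,0,0,1]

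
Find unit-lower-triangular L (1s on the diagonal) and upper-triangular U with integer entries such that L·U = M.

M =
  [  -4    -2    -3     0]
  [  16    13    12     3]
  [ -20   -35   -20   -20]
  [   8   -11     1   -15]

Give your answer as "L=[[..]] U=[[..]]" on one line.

  R1 -= -4·R0 → [0,5,0,3]
  R2 -= 5·R0 → [0,-25,-5,-20]
  R3 -= -2·R0 → [0,-15,-5,-15]
  R2 -= -5·R1 → [0,0,-5,-5]
  R3 -= -3·R1 → [0,0,-5,-6]
  R3 -= 1·R2 → [0,0,0,-1]

L=[[1,0,0,0],[-4,1,0,0],[5,-5,1,0],[-2,-3,1,1]] U=[[-4,-2,-3,0],[0,5,0,3],[0,0,-5,-5],[0,0,0,-1]]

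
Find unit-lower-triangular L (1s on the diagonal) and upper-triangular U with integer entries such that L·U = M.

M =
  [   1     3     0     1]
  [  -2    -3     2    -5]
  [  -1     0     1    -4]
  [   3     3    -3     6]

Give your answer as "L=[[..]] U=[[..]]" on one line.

  r1 -= -2·r0 → [0,3,2,-3]
  r2 -= -1·r0 → [0,3,1,-3]
  r3 -= 3·r0 → [0,-6,-3,3]
  r2 -= 1·r1 → [0,0,-1,0]
  r3 -= -2·r1 → [0,0,1,-3]
  r3 -= -1·r2 → [0,0,0,-3]

L=[[1,0,0,0],[-2,1,0,0],[-1,1,1,0],[3,-2,-1,1]] U=[[1,3,0,1],[0,3,2,-3],[0,0,-1,0],[0,0,0,-3]]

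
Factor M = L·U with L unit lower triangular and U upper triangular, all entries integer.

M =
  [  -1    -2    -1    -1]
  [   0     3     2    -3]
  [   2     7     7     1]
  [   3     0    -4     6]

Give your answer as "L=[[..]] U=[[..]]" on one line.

L=[[1,0,0,0],[0,1,0,0],[-2,1,1,0],[-3,-2,-1,1]] U=[[-1,-2,-1,-1],[0,3,2,-3],[0,0,3,2],[0,0,0,-1]]

  r1 -= 0·r0 → [0,3,2,-3]
  r2 -= -2·r0 → [0,3,5,-1]
  r3 -= -3·r0 → [0,-6,-7,3]
  r2 -= 1·r1 → [0,0,3,2]
  r3 -= -2·r1 → [0,0,-3,-3]
  r3 -= -1·r2 → [0,0,0,-1]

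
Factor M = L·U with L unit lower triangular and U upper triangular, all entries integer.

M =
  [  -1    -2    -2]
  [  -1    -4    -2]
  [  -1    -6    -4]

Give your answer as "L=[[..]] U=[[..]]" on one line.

  row1 -= 1·row0 → [0,-2,0]
  row2 -= 1·row0 → [0,-4,-2]
  row2 -= 2·row1 → [0,0,-2]

L=[[1,0,0],[1,1,0],[1,2,1]] U=[[-1,-2,-2],[0,-2,0],[0,0,-2]]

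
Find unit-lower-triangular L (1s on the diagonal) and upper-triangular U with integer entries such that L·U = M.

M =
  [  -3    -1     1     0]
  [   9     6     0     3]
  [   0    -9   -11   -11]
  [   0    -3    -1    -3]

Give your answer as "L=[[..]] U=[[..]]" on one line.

L=[[1,0,0,0],[-3,1,0,0],[0,-3,1,0],[0,-1,-1,1]] U=[[-3,-1,1,0],[0,3,3,3],[0,0,-2,-2],[0,0,0,-2]]

  row1 -= -3·row0 → [0,3,3,3]
  row2 -= 0·row0 → [0,-9,-11,-11]
  row3 -= 0·row0 → [0,-3,-1,-3]
  row2 -= -3·row1 → [0,0,-2,-2]
  row3 -= -1·row1 → [0,0,2,0]
  row3 -= -1·row2 → [0,0,0,-2]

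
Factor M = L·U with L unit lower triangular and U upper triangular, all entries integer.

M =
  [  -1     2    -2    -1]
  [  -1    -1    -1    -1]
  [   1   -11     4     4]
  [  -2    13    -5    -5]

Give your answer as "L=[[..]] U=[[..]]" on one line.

L=[[1,0,0,0],[1,1,0,0],[-1,3,1,0],[2,-3,-2,1]] U=[[-1,2,-2,-1],[0,-3,1,0],[0,0,-1,3],[0,0,0,3]]

  R1 -= 1·R0 → [0,-3,1,0]
  R2 -= -1·R0 → [0,-9,2,3]
  R3 -= 2·R0 → [0,9,-1,-3]
  R2 -= 3·R1 → [0,0,-1,3]
  R3 -= -3·R1 → [0,0,2,-3]
  R3 -= -2·R2 → [0,0,0,3]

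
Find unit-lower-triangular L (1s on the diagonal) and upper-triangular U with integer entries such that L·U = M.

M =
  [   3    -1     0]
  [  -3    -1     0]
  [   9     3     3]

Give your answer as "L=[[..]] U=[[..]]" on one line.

  row1 -= -1·row0 → [0,-2,0]
  row2 -= 3·row0 → [0,6,3]
  row2 -= -3·row1 → [0,0,3]

L=[[1,0,0],[-1,1,0],[3,-3,1]] U=[[3,-1,0],[0,-2,0],[0,0,3]]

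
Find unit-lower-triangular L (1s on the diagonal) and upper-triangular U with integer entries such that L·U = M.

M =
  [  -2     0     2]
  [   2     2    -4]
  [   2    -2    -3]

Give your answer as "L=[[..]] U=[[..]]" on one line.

  row1 -= -1·row0 → [0,2,-2]
  row2 -= -1·row0 → [0,-2,-1]
  row2 -= -1·row1 → [0,0,-3]

L=[[1,0,0],[-1,1,0],[-1,-1,1]] U=[[-2,0,2],[0,2,-2],[0,0,-3]]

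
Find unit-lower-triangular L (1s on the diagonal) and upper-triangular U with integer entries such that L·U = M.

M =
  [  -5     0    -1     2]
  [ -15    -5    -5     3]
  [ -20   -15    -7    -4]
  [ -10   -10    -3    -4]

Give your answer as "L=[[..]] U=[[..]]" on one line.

  R1 -= 3·R0 → [0,-5,-2,-3]
  R2 -= 4·R0 → [0,-15,-3,-12]
  R3 -= 2·R0 → [0,-10,-1,-8]
  R2 -= 3·R1 → [0,0,3,-3]
  R3 -= 2·R1 → [0,0,3,-2]
  R3 -= 1·R2 → [0,0,0,1]

L=[[1,0,0,0],[3,1,0,0],[4,3,1,0],[2,2,1,1]] U=[[-5,0,-1,2],[0,-5,-2,-3],[0,0,3,-3],[0,0,0,1]]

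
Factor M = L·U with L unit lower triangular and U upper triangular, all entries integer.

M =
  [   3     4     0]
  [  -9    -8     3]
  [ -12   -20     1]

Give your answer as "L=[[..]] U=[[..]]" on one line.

L=[[1,0,0],[-3,1,0],[-4,-1,1]] U=[[3,4,0],[0,4,3],[0,0,4]]

  r1 -= -3·r0 → [0,4,3]
  r2 -= -4·r0 → [0,-4,1]
  r2 -= -1·r1 → [0,0,4]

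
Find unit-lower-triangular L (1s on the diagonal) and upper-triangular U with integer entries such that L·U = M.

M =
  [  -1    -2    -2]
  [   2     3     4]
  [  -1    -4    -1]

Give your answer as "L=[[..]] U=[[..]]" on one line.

  row1 -= -2·row0 → [0,-1,0]
  row2 -= 1·row0 → [0,-2,1]
  row2 -= 2·row1 → [0,0,1]

L=[[1,0,0],[-2,1,0],[1,2,1]] U=[[-1,-2,-2],[0,-1,0],[0,0,1]]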